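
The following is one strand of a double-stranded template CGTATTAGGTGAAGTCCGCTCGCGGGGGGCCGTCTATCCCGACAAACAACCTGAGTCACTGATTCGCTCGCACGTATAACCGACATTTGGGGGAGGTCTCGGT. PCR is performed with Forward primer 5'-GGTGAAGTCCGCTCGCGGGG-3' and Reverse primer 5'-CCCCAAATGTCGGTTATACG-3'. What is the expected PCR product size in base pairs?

Forward primer GGTGAAGTCCGCTCGCGGGG is found on the top strand at positions 8–27.
The reverse primer's reverse complement is CGTATAACCGACATTTGGGG, which matches the template at positions 73–92.
The product runs from position 8 to position 92, so its length is 92 − 8 + 1 = 85 bp.

85 bp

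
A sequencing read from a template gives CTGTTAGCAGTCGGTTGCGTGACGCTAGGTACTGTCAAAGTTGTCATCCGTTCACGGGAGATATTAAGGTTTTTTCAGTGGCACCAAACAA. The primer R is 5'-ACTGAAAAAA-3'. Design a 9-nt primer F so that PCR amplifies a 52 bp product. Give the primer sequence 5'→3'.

The reverse primer's reverse complement TTTTTTCAGT matches the template at positions 70–79, so the product ends at position 79.
A 52 bp product then starts at position 79 − 52 + 1 = 28.
The forward primer is identical to the top strand there: GGTACTGTC.

5'-GGTACTGTC-3'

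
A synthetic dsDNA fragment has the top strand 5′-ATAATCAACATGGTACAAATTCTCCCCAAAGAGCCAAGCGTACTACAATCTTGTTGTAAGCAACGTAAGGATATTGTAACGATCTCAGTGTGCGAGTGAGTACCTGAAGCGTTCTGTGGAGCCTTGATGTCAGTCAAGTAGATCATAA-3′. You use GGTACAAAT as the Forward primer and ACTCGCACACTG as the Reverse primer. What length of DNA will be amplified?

Forward primer GGTACAAAT is found on the top strand at positions 12–20.
Reverse complement of the reverse primer: CAGTGTGCGAGT. This occurs on the top strand at positions 86–97.
Amplicon spans positions 12–97: 86 bp.

86 bp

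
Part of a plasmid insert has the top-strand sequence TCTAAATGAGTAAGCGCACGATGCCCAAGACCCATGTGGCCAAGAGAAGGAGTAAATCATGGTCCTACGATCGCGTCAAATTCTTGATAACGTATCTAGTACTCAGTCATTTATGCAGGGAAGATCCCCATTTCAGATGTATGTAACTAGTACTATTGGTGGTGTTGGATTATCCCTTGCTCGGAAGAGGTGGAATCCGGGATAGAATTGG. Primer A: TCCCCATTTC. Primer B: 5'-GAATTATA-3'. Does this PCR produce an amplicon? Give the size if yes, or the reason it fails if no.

Primer B (GAATTATA) does not match the top strand, and its reverse complement TATAATTC does not match either.
With no annealing site for primer B, no amplification occurs.

No product — primer B has no binding site in the template.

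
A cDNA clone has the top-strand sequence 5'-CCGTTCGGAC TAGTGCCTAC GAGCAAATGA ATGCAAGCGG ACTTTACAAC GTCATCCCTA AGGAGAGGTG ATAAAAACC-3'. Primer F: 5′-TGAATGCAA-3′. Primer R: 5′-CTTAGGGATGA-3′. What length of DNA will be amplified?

Forward primer TGAATGCAA is found on the top strand at positions 28–36.
Taking the reverse complement of CTTAGGGATGA gives TCATCCCTAAG, found at positions 52–62 on the template; the primer anneals here to the top strand with its 3' end pointing upstream.
Product length = (reverse-primer end) − (forward-primer start) + 1 = 62 − 28 + 1 = 35 bp.

35 bp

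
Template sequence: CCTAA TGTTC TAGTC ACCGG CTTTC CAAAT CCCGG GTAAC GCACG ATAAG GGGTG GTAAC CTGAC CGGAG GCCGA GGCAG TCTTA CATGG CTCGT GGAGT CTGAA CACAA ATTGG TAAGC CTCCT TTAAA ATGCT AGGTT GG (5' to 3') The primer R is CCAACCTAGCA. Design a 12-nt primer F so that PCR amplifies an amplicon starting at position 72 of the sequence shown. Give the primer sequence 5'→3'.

The reverse primer's reverse complement TGCTAGGTTGG matches the template at positions 132–142; the product starts at position 72.
The forward primer is identical to the top strand over positions 72–83: CCGAGGCAGTCT.

5'-CCGAGGCAGTCT-3'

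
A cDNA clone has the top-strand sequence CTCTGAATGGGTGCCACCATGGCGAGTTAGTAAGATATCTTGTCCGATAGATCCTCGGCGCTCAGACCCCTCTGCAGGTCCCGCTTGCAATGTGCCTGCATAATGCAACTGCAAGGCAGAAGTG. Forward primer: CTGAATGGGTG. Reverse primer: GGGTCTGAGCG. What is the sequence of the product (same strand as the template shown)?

Forward primer CTGAATGGGTG is found on the top strand at positions 3–13.
The reverse primer's reverse complement is CGCTCAGACCC, which matches the template at positions 59–69.
The product is the template from position 3 through 69 (67 bp).

5'-CTGAATGGGTGCCACCATGGCGAGTTAGTAAGATATCTTGTCCGATAGATCCTCGGCGCTCAGACCC-3'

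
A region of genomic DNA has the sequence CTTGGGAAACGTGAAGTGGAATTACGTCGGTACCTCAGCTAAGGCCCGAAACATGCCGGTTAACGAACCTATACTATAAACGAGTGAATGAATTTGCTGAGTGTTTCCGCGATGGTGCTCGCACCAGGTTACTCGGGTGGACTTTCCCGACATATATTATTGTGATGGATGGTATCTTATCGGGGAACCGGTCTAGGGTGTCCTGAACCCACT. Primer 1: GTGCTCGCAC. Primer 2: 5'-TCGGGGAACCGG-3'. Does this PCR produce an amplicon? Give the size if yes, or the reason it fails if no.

Primer 1 (GTGCTCGCAC) matches the top strand at positions 115–124 (3' end points downstream).
Primer 2 (TCGGGGAACCGG) also matches the top strand directly, at positions 180–191 — its reverse complement CCGGTTCCCCGA is not present.
Both primers anneal to the bottom strand with 3' ends pointing the same way, so neither can prime synthesis back toward the other.

No product — both primers anneal to the same strand and extend in the same direction.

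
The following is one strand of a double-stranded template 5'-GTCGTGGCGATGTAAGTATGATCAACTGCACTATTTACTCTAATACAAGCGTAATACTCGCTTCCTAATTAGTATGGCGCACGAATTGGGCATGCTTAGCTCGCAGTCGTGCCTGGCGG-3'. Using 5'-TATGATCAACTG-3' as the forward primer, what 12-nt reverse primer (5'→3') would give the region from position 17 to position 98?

5'-TAAGCATGCCCA-3'

The product's 3' end on the top strand is position 98.
The reverse primer anneals to the top strand over positions 87–98, i.e. to TGGGCATGCTTA.
Its sequence written 5'→3' is the reverse complement: TAAGCATGCCCA.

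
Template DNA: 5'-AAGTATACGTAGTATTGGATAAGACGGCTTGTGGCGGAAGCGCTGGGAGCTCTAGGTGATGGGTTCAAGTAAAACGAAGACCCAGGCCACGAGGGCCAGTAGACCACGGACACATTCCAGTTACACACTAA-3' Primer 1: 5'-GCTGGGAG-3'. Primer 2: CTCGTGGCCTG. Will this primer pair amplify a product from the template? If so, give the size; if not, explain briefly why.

Yes — a 52 bp product.

Primer 1 (GCTGGGAG) matches the top strand at positions 42–49; it acts as a forward primer.
Primer 2's reverse complement is CAGGCCACGAG, matching the top strand at positions 83–93; it acts as a reverse primer.
The 3' ends face each other across positions 42–93, giving a 52 bp product.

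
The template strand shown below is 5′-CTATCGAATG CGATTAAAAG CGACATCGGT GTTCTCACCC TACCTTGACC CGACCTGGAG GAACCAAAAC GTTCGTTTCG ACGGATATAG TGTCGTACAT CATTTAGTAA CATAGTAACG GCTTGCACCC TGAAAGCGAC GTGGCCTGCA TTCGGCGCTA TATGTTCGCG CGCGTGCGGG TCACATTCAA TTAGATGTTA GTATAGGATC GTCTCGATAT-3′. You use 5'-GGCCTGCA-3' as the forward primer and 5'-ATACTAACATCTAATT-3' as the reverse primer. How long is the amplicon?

Forward primer GGCCTGCA is found on the top strand at positions 143–150.
Taking the reverse complement of ATACTAACATCTAATT gives AATTAGATGTTAGTAT, found at positions 189–204 on the template; the primer anneals here to the top strand with its 3' end pointing upstream.
The product runs from position 143 to position 204, so its length is 204 − 143 + 1 = 62 bp.

62 bp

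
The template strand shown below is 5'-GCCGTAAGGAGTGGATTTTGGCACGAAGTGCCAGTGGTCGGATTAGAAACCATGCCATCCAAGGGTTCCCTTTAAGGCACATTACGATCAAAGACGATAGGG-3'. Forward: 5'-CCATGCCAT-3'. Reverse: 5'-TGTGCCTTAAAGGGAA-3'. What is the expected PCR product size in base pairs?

32 bp

The forward primer matches the template at positions 50–58.
The reverse primer's reverse complement is TTCCCTTTAAGGCACA, which matches the template at positions 66–81.
The product runs from position 50 to position 81, so its length is 81 − 50 + 1 = 32 bp.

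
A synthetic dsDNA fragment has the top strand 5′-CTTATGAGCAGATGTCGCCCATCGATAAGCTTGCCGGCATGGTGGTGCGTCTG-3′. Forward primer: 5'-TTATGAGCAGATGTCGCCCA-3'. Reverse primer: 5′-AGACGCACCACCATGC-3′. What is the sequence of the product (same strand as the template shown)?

5'-TTATGAGCAGATGTCGCCCATCGATAAGCTTGCCGGCATGGTGGTGCGTCT-3'

Forward primer TTATGAGCAGATGTCGCCCA is found on the top strand at positions 2–21.
The reverse primer's reverse complement is GCATGGTGGTGCGTCT, which matches the template at positions 37–52.
The product is the template from position 2 through 52 (51 bp).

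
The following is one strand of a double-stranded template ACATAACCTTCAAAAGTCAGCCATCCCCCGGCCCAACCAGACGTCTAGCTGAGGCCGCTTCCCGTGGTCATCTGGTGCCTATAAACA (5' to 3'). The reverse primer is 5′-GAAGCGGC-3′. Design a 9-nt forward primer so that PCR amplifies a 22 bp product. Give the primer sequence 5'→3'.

The reverse primer's reverse complement GCCGCTTC matches the template at positions 54–61, so the product ends at position 61.
A 22 bp product then starts at position 61 − 22 + 1 = 40.
The forward primer is identical to the top strand there: GACGTCTAG.

5'-GACGTCTAG-3'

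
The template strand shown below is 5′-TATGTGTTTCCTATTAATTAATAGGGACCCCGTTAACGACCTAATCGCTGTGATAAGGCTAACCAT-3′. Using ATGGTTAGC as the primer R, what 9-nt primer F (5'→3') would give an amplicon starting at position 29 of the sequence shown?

5'-CCCGTTAAC-3'

The reverse primer's reverse complement GCTAACCAT matches the template at positions 58–66; the product starts at position 29.
The forward primer is identical to the top strand over positions 29–37: CCCGTTAAC.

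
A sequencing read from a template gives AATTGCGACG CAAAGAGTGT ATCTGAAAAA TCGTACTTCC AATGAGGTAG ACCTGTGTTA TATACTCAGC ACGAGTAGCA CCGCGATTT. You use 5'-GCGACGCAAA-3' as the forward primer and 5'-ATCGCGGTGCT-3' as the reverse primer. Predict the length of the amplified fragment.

83 bp

The forward primer matches the template at positions 5–14.
Taking the reverse complement of ATCGCGGTGCT gives AGCACCGCGAT, found at positions 77–87 on the template; the primer anneals here to the top strand with its 3' end pointing upstream.
Amplicon spans positions 5–87: 83 bp.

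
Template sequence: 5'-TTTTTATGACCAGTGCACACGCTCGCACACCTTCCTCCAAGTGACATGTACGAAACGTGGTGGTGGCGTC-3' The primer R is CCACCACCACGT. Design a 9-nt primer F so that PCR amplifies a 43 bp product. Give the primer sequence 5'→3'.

The reverse primer's reverse complement ACGTGGTGGTGG matches the template at positions 55–66, so the product ends at position 66.
A 43 bp product then starts at position 66 − 43 + 1 = 24.
The forward primer is identical to the top strand there: CGCACACCT.

5'-CGCACACCT-3'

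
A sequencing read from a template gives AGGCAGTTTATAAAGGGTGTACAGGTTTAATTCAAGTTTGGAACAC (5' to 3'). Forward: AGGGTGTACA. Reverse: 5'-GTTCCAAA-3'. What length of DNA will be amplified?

31 bp

Scanning the template, AGGGTGTACA occurs at positions 14–23; this primer anneals to the bottom strand there with its 3' end pointing downstream.
Reverse complement of the reverse primer: TTTGGAAC. This occurs on the top strand at positions 37–44.
The product runs from position 14 to position 44, so its length is 44 − 14 + 1 = 31 bp.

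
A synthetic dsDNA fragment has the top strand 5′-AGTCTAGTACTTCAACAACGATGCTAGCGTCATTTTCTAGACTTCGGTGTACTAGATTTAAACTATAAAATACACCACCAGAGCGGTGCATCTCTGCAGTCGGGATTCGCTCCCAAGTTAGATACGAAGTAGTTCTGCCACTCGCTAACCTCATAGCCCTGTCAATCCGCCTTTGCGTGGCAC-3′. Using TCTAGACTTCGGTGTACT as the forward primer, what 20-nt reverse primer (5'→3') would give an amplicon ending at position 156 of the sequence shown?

The forward primer binds at positions 36–53; the product's 3' end on the top strand is position 156.
The reverse primer anneals to the top strand over positions 137–156, i.e. to GCCACTCGCTAACCTCATAG.
Its sequence written 5'→3' is the reverse complement: CTATGAGGTTAGCGAGTGGC.

5'-CTATGAGGTTAGCGAGTGGC-3'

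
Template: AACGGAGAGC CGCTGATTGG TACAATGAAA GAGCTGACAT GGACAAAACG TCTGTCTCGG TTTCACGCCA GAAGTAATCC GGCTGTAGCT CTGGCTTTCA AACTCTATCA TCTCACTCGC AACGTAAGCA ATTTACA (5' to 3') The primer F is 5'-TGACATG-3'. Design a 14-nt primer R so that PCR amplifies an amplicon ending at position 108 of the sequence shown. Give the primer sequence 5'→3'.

The forward primer binds at positions 35–41; the product's 3' end on the top strand is position 108.
The reverse primer anneals to the top strand over positions 95–108, i.e. to CTTTCAAACTCTAT.
Its sequence written 5'→3' is the reverse complement: ATAGAGTTTGAAAG.

5'-ATAGAGTTTGAAAG-3'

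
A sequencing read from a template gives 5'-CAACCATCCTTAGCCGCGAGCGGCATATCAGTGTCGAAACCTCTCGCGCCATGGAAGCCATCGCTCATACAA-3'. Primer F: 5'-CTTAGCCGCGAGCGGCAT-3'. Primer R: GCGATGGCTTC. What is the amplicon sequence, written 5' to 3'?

5'-CTTAGCCGCGAGCGGCATATCAGTGTCGAAACCTCTCGCGCCATGGAAGCCATCGC-3'

Scanning the template, CTTAGCCGCGAGCGGCAT occurs at positions 9–26; this primer anneals to the bottom strand there with its 3' end pointing downstream.
Reverse complement of the reverse primer: GAAGCCATCGC. This occurs on the top strand at positions 54–64.
The product is the template from position 9 through 64 (56 bp).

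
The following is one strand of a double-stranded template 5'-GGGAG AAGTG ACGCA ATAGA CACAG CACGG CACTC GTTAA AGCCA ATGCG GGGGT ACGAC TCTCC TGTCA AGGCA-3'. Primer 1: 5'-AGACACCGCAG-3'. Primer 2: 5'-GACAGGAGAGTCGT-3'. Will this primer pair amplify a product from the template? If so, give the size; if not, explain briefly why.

No product — primer 1 has no binding site in the template.

Primer 1 (AGACACCGCAG) does not match the top strand, and its reverse complement CTGCGGTGTCT does not match either.
With no annealing site for primer 1, no amplification occurs.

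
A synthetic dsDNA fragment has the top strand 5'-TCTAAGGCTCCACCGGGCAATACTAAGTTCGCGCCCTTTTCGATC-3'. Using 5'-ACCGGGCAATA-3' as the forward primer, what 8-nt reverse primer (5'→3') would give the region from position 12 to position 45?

5'-GATCGAAA-3'

The product's 3' end on the top strand is position 45.
The reverse primer anneals to the top strand over positions 38–45, i.e. to TTTCGATC.
Its sequence written 5'→3' is the reverse complement: GATCGAAA.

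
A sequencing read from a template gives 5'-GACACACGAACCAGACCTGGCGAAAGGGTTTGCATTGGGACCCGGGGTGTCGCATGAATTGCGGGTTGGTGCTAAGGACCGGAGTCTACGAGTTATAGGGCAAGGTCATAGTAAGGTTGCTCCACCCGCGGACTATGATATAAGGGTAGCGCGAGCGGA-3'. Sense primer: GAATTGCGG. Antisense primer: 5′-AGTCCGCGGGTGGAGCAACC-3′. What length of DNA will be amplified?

79 bp

The forward primer matches the template at positions 56–64.
The reverse primer's reverse complement is GGTTGCTCCACCCGCGGACT, which matches the template at positions 115–134.
Product length = (reverse-primer end) − (forward-primer start) + 1 = 134 − 56 + 1 = 79 bp.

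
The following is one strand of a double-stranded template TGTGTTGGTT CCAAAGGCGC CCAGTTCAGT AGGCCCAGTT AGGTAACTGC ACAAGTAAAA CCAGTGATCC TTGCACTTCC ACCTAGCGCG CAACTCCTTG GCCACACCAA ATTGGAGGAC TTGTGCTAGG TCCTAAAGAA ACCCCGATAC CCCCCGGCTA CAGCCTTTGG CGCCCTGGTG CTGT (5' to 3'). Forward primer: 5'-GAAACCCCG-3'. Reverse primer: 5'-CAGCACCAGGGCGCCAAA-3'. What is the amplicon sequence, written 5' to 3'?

The forward primer matches the template at positions 138–146.
The reverse primer's reverse complement is TTTGGCGCCCTGGTGCTG, which matches the template at positions 166–183.
The product is the template from position 138 through 183 (46 bp).

5'-GAAACCCCGATACCCCCCGGCTACAGCCTTTGGCGCCCTGGTGCTG-3'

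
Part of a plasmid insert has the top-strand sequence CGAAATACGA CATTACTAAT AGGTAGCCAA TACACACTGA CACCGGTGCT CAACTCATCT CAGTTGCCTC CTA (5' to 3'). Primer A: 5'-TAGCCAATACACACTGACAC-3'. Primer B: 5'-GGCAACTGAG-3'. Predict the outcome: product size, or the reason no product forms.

Yes — a 45 bp product.

Primer A (TAGCCAATACACACTGACAC) matches the top strand at positions 24–43; it acts as a forward primer.
Primer B's reverse complement is CTCAGTTGCC, matching the top strand at positions 59–68; it acts as a reverse primer.
The 3' ends face each other across positions 24–68, giving a 45 bp product.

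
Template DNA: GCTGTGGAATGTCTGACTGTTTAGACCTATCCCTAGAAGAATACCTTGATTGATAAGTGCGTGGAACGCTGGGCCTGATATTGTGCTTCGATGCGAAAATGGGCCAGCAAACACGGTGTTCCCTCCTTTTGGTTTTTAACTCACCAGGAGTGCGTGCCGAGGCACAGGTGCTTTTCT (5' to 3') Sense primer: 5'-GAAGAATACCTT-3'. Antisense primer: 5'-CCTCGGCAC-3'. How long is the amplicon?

The forward primer matches the template at positions 36–47.
Taking the reverse complement of CCTCGGCAC gives GTGCCGAGG, found at positions 154–162 on the template; the primer anneals here to the top strand with its 3' end pointing upstream.
The product runs from position 36 to position 162, so its length is 162 − 36 + 1 = 127 bp.

127 bp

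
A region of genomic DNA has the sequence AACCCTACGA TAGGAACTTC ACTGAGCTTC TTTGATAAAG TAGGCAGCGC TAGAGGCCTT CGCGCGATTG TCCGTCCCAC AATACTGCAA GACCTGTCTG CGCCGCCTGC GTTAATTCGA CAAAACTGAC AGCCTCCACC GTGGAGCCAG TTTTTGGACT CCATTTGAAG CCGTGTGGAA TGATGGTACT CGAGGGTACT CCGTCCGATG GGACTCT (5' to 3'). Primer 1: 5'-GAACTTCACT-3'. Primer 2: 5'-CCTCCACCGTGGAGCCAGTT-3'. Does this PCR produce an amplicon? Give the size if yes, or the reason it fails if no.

Primer 1 (GAACTTCACT) matches the top strand at positions 14–23 (3' end points downstream).
Primer 2 (CCTCCACCGTGGAGCCAGTT) also matches the top strand directly, at positions 133–152 — its reverse complement AACTGGCTCCACGGTGGAGG is not present.
Both primers anneal to the bottom strand with 3' ends pointing the same way, so neither can prime synthesis back toward the other.

No product — both primers anneal to the same strand and extend in the same direction.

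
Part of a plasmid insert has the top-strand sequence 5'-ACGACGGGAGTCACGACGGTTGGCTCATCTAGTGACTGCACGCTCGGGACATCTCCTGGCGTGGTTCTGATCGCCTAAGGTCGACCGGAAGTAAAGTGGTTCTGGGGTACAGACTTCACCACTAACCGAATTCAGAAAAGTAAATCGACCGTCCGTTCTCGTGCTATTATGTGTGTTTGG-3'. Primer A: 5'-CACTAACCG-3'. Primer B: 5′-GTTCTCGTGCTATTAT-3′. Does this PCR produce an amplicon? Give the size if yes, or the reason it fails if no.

No product — both primers anneal to the same strand and extend in the same direction.

Primer A (CACTAACCG) matches the top strand at positions 120–128 (3' end points downstream).
Primer B (GTTCTCGTGCTATTAT) also matches the top strand directly, at positions 155–170 — its reverse complement ATAATAGCACGAGAAC is not present.
Both primers anneal to the bottom strand with 3' ends pointing the same way, so neither can prime synthesis back toward the other.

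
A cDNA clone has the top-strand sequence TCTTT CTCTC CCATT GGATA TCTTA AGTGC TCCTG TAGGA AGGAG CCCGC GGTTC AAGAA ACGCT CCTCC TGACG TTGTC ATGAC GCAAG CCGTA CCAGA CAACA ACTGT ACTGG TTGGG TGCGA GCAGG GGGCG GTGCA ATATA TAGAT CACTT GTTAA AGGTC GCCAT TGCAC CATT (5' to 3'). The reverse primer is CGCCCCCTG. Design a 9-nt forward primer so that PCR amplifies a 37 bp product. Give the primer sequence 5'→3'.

The reverse primer's reverse complement CAGGGGGCG matches the template at positions 127–135, so the product ends at position 135.
A 37 bp product then starts at position 135 − 37 + 1 = 99.
The forward primer is identical to the top strand there: GACAACAAC.

5'-GACAACAAC-3'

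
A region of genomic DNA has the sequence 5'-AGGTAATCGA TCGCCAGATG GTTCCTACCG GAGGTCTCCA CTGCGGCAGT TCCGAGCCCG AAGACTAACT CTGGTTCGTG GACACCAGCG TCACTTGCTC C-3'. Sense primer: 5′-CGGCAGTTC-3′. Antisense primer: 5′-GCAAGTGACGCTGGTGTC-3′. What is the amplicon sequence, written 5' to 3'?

Forward primer CGGCAGTTC is found on the top strand at positions 44–52.
The reverse primer's reverse complement is GACACCAGCGTCACTTGC, which matches the template at positions 81–98.
The product is the template from position 44 through 98 (55 bp).

5'-CGGCAGTTCCGAGCCCGAAGACTAACTCTGGTTCGTGGACACCAGCGTCACTTGC-3'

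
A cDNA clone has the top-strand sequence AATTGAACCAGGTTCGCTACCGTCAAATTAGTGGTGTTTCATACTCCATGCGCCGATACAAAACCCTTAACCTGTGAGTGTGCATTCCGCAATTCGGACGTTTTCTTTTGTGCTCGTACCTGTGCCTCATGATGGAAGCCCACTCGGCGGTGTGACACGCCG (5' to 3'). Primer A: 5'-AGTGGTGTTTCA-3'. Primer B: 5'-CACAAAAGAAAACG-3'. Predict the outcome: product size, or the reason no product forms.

Yes — an 83 bp product.

Primer A (AGTGGTGTTTCA) matches the top strand at positions 30–41; it acts as a forward primer.
Primer B's reverse complement is CGTTTTCTTTTGTG, matching the top strand at positions 99–112; it acts as a reverse primer.
The 3' ends face each other across positions 30–112, giving an 83 bp product.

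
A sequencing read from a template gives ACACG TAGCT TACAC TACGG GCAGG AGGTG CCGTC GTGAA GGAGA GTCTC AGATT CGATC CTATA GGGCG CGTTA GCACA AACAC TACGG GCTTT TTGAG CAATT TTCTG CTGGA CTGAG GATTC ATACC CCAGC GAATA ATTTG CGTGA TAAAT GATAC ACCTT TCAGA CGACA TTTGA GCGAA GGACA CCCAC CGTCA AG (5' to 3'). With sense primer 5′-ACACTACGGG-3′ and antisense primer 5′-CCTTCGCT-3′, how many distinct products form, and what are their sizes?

The forward primer ACACTACGGG matches the top strand at positions 12–21, 82–91.
The reverse primer's reverse complement is AGCGAAGG, matching at positions 180–187.
Each forward site pairs with the reverse site to give a product ending at position 187: sizes 176, 106 bp.

Two products: 176 bp, 106 bp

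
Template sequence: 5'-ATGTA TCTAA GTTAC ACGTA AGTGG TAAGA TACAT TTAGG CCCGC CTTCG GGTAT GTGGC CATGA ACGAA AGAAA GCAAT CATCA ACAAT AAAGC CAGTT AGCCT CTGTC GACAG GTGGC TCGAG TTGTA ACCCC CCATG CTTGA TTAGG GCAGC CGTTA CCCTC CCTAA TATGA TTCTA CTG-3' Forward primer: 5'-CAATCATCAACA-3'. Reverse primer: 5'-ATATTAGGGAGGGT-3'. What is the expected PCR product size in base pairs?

Forward primer CAATCATCAACA is found on the top strand at positions 77–88.
Reverse complement of the reverse primer: ACCCTCCCTAATAT. This occurs on the top strand at positions 160–173.
Product length = (reverse-primer end) − (forward-primer start) + 1 = 173 − 77 + 1 = 97 bp.

97 bp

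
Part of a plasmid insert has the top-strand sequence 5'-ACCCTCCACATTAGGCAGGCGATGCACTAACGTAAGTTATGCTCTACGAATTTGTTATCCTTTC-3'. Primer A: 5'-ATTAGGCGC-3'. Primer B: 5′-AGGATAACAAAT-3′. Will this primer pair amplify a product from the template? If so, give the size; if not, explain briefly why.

No product — primer A has no binding site in the template.

Primer A (ATTAGGCGC) does not match the top strand, and its reverse complement GCGCCTAAT does not match either.
With no annealing site for primer A, no amplification occurs.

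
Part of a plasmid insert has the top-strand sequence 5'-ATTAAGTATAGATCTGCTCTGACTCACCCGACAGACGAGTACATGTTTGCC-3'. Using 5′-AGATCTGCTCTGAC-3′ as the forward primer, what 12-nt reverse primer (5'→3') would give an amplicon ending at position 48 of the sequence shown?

5'-AAACATGTACTC-3'

The forward primer binds at positions 10–23; the product's 3' end on the top strand is position 48.
The reverse primer anneals to the top strand over positions 37–48, i.e. to GAGTACATGTTT.
Its sequence written 5'→3' is the reverse complement: AAACATGTACTC.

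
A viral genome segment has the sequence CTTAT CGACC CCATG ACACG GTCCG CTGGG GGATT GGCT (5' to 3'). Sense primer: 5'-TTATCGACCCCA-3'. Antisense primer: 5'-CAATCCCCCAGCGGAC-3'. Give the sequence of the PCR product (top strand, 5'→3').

5'-TTATCGACCCCATGACACGGTCCGCTGGGGGATTG-3'

The forward primer matches the template at positions 2–13.
The reverse primer's reverse complement is GTCCGCTGGGGGATTG, which matches the template at positions 21–36.
The product is the template from position 2 through 36 (35 bp).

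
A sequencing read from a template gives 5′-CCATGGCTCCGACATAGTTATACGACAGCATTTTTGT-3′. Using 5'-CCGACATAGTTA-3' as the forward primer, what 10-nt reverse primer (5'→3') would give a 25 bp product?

5'-AAATGCTGTC-3'

The forward primer binds at positions 9–20, so a 25 bp product ends at position 9 + 25 − 1 = 33.
The reverse primer anneals to the top strand over positions 24–33, i.e. to GACAGCATTT.
Its sequence written 5'→3' is the reverse complement: AAATGCTGTC.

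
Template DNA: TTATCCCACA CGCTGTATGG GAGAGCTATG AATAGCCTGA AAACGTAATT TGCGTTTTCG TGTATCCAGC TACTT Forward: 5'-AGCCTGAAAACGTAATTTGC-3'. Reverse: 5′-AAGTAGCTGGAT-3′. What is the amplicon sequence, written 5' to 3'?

Scanning the template, AGCCTGAAAACGTAATTTGC occurs at positions 34–53; this primer anneals to the bottom strand there with its 3' end pointing downstream.
Taking the reverse complement of AAGTAGCTGGAT gives ATCCAGCTACTT, found at positions 64–75 on the template; the primer anneals here to the top strand with its 3' end pointing upstream.
The product is the template from position 34 through 75 (42 bp).

5'-AGCCTGAAAACGTAATTTGCGTTTTCGTGTATCCAGCTACTT-3'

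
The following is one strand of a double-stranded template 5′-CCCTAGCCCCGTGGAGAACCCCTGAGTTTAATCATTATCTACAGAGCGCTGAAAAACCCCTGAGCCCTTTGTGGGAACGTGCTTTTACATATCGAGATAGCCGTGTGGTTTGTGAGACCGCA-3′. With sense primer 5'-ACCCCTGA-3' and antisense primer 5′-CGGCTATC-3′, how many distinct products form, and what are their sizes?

Two products: 86 bp, 48 bp

The forward primer ACCCCTGA matches the top strand at positions 18–25, 56–63.
The reverse primer's reverse complement is GATAGCCG, matching at positions 96–103.
Each forward site pairs with the reverse site to give a product ending at position 103: sizes 86, 48 bp.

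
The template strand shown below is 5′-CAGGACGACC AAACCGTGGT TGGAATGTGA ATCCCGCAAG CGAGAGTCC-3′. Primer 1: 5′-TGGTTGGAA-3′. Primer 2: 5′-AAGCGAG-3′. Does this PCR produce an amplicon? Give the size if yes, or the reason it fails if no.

No product — both primers anneal to the same strand and extend in the same direction.

Primer 1 (TGGTTGGAA) matches the top strand at positions 17–25 (3' end points downstream).
Primer 2 (AAGCGAG) also matches the top strand directly, at positions 38–44 — its reverse complement CTCGCTT is not present.
Both primers anneal to the bottom strand with 3' ends pointing the same way, so neither can prime synthesis back toward the other.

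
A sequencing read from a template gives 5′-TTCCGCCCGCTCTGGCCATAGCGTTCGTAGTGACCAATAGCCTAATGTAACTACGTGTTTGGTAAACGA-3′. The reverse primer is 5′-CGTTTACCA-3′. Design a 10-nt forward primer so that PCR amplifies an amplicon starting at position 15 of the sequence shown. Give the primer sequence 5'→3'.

The reverse primer's reverse complement TGGTAAACG matches the template at positions 60–68; the product starts at position 15.
The forward primer is identical to the top strand over positions 15–24: GCCATAGCGT.

5'-GCCATAGCGT-3'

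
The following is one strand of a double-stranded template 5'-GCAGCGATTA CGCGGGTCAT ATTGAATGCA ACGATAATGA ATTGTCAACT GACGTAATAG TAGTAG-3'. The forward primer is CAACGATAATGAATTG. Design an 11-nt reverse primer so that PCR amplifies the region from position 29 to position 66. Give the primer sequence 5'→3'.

5'-CTACTACTATT-3'

The product's 3' end on the top strand is position 66.
The reverse primer anneals to the top strand over positions 56–66, i.e. to AATAGTAGTAG.
Its sequence written 5'→3' is the reverse complement: CTACTACTATT.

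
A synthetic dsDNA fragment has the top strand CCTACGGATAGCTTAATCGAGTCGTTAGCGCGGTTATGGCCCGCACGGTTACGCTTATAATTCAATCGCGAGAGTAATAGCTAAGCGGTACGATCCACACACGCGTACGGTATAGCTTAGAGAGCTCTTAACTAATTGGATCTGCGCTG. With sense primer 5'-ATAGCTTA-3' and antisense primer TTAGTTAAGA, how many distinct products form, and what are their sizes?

Two products: 128 bp, 24 bp

The forward primer ATAGCTTA matches the top strand at positions 8–15, 112–119.
The reverse primer's reverse complement is TCTTAACTAA, matching at positions 126–135.
Each forward site pairs with the reverse site to give a product ending at position 135: sizes 128, 24 bp.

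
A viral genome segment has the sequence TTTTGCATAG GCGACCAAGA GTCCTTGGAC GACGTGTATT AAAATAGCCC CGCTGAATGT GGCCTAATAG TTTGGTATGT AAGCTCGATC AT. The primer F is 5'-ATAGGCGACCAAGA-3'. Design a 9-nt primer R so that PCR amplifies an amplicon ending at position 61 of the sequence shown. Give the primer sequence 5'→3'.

The forward primer binds at positions 7–20; the product's 3' end on the top strand is position 61.
The reverse primer anneals to the top strand over positions 53–61, i.e. to CTGAATGTG.
Its sequence written 5'→3' is the reverse complement: CACATTCAG.

5'-CACATTCAG-3'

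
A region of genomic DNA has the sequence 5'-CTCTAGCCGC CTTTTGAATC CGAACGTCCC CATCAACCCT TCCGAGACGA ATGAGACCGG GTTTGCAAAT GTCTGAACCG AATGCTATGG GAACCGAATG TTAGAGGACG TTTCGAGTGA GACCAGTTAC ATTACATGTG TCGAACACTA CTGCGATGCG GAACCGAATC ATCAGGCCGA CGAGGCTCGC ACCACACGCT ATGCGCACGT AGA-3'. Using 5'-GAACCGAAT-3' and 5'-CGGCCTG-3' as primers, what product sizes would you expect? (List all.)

The forward primer GAACCGAAT matches the top strand at positions 75–83, 91–99, 161–169.
The reverse primer's reverse complement is CAGGCCG, matching at positions 173–179.
Each forward site pairs with the reverse site to give a product ending at position 179: sizes 105, 89, 19 bp.

105 bp, 89 bp, 19 bp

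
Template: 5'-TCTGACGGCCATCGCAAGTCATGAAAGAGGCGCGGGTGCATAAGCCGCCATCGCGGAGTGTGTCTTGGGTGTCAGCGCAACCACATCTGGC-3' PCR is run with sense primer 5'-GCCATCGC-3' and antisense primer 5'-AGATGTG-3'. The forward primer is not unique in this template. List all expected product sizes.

The forward primer GCCATCGC matches the top strand at positions 8–15, 47–54.
The reverse primer's reverse complement is CACATCT, matching at positions 82–88.
Each forward site pairs with the reverse site to give a product ending at position 88: sizes 81, 42 bp.

81 bp, 42 bp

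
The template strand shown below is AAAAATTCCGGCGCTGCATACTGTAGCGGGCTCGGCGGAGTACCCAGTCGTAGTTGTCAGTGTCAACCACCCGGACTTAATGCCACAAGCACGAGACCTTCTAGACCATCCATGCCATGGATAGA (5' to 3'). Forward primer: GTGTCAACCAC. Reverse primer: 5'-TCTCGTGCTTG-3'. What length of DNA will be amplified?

Forward primer GTGTCAACCAC is found on the top strand at positions 60–70.
Taking the reverse complement of TCTCGTGCTTG gives CAAGCACGAGA, found at positions 86–96 on the template; the primer anneals here to the top strand with its 3' end pointing upstream.
The product runs from position 60 to position 96, so its length is 96 − 60 + 1 = 37 bp.

37 bp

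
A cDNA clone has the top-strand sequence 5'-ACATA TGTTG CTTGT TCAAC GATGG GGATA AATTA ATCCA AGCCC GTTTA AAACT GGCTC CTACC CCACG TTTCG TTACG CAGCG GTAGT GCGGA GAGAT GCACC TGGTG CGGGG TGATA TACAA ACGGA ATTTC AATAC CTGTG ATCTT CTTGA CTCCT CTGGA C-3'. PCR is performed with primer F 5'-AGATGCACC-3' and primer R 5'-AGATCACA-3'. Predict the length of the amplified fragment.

The forward primer matches the template at positions 97–105.
Reverse complement of the reverse primer: TGTGATCT. This occurs on the top strand at positions 142–149.
The product runs from position 97 to position 149, so its length is 149 − 97 + 1 = 53 bp.

53 bp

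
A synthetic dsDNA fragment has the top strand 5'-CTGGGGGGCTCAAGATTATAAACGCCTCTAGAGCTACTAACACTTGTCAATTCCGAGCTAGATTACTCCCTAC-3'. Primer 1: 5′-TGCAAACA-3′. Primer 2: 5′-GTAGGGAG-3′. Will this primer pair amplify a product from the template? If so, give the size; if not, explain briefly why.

Primer 1 (TGCAAACA) does not match the top strand, and its reverse complement TGTTTGCA does not match either.
With no annealing site for primer 1, no amplification occurs.

No product — primer 1 has no binding site in the template.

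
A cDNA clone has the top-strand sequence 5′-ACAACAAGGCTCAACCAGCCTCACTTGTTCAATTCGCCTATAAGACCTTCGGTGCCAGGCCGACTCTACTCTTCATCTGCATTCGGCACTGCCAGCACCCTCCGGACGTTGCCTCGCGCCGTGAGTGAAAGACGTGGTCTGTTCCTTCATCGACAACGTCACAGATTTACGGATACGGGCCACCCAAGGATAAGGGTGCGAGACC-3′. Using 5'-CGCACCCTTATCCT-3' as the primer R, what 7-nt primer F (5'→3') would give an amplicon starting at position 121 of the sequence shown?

5'-GTGAGTG-3'

The reverse primer's reverse complement AGGATAAGGGTGCG matches the template at positions 187–200; the product starts at position 121.
The forward primer is identical to the top strand over positions 121–127: GTGAGTG.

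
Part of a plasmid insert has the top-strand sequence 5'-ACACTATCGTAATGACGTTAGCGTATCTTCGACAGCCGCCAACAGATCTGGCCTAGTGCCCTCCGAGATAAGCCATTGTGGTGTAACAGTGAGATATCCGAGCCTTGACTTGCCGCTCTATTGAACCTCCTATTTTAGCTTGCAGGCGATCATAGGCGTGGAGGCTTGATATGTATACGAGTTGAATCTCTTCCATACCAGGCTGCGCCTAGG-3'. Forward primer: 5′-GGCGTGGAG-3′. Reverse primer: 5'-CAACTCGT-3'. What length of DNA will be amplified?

30 bp

Scanning the template, GGCGTGGAG occurs at positions 155–163; this primer anneals to the bottom strand there with its 3' end pointing downstream.
Reverse complement of the reverse primer: ACGAGTTG. This occurs on the top strand at positions 177–184.
Amplicon spans positions 155–184: 30 bp.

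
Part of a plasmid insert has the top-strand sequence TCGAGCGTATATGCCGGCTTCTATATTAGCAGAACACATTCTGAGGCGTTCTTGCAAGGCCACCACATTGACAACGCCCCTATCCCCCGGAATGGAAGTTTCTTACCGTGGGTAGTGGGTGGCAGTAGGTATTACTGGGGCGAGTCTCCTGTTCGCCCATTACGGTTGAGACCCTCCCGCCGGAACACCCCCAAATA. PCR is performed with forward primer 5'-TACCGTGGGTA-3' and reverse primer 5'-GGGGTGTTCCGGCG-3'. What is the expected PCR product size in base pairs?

Forward primer TACCGTGGGTA is found on the top strand at positions 104–114.
Reverse complement of the reverse primer: CGCCGGAACACCCC. This occurs on the top strand at positions 178–191.
The product runs from position 104 to position 191, so its length is 191 − 104 + 1 = 88 bp.

88 bp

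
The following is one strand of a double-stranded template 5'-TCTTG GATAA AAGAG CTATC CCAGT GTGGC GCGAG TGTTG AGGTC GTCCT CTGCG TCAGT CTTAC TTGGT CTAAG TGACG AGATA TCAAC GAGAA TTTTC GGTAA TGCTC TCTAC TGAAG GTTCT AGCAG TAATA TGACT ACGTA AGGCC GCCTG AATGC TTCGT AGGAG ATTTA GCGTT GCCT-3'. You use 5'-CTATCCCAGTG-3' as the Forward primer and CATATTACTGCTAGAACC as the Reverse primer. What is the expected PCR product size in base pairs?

The forward primer matches the template at positions 16–26.
Taking the reverse complement of CATATTACTGCTAGAACC gives GGTTCTAGCAGTAATATG, found at positions 120–137 on the template; the primer anneals here to the top strand with its 3' end pointing upstream.
Amplicon spans positions 16–137: 122 bp.

122 bp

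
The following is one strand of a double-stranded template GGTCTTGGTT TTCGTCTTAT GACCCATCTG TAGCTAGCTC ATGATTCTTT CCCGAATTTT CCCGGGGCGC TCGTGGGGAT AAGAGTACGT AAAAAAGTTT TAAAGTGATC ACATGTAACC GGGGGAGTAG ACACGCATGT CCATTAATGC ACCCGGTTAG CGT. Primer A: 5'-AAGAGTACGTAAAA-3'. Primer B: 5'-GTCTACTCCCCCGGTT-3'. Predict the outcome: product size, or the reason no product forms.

Primer A (AAGAGTACGTAAAA) matches the top strand at positions 81–94; it acts as a forward primer.
Primer B's reverse complement is AACCGGGGGAGTAGAC, matching the top strand at positions 117–132; it acts as a reverse primer.
The 3' ends face each other across positions 81–132, giving a 52 bp product.

Yes — a 52 bp product.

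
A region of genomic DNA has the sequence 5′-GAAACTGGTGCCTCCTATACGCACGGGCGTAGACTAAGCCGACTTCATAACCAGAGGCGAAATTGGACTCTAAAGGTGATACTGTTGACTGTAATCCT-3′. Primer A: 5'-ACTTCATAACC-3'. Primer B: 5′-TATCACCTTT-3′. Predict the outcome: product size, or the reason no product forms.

Yes — a 40 bp product.

Primer A (ACTTCATAACC) matches the top strand at positions 42–52; it acts as a forward primer.
Primer B's reverse complement is AAAGGTGATA, matching the top strand at positions 72–81; it acts as a reverse primer.
The 3' ends face each other across positions 42–81, giving a 40 bp product.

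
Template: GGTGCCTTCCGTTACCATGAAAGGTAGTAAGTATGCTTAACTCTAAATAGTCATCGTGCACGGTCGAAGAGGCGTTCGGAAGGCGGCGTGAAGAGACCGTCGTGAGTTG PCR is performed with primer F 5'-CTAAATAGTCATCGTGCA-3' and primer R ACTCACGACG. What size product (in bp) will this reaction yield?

Forward primer CTAAATAGTCATCGTGCA is found on the top strand at positions 43–60.
The reverse primer's reverse complement is CGTCGTGAGT, which matches the template at positions 98–107.
Product length = (reverse-primer end) − (forward-primer start) + 1 = 107 − 43 + 1 = 65 bp.

65 bp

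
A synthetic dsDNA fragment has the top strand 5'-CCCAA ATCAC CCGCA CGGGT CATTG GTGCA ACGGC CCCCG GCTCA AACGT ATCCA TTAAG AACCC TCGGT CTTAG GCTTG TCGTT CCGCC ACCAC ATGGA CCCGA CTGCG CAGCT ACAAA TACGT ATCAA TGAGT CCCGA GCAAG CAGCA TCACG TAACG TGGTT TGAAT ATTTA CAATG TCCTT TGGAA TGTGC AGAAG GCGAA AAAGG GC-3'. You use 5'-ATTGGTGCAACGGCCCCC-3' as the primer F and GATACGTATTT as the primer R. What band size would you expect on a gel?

107 bp

The forward primer matches the template at positions 22–39.
Reverse complement of the reverse primer: AAATACGTATC. This occurs on the top strand at positions 118–128.
Amplicon spans positions 22–128: 107 bp.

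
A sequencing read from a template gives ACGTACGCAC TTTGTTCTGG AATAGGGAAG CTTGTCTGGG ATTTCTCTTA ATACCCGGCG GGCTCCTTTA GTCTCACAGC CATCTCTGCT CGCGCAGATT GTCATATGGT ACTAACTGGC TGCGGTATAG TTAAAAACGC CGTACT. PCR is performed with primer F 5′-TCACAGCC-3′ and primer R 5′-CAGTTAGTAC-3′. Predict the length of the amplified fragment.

45 bp

Forward primer TCACAGCC is found on the top strand at positions 74–81.
Taking the reverse complement of CAGTTAGTAC gives GTACTAACTG, found at positions 109–118 on the template; the primer anneals here to the top strand with its 3' end pointing upstream.
The product runs from position 74 to position 118, so its length is 118 − 74 + 1 = 45 bp.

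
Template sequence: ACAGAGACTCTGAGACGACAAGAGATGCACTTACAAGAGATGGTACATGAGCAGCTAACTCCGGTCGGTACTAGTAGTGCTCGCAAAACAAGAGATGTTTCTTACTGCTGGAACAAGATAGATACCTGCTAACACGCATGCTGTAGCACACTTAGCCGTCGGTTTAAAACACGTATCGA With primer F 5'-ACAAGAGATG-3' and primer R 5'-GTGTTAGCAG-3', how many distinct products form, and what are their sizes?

The forward primer ACAAGAGATG matches the top strand at positions 18–27, 33–42, 88–97.
The reverse primer's reverse complement is CTGCTAACAC, matching at positions 126–135.
Each forward site pairs with the reverse site to give a product ending at position 135: sizes 118, 103, 48 bp.

Three products: 118 bp, 103 bp, 48 bp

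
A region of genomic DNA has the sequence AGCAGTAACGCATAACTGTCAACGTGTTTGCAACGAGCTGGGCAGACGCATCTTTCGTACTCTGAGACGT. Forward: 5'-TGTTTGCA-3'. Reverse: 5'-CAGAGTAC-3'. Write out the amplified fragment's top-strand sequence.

5'-TGTTTGCAACGAGCTGGGCAGACGCATCTTTCGTACTCTG-3'

The forward primer matches the template at positions 25–32.
Reverse complement of the reverse primer: GTACTCTG. This occurs on the top strand at positions 57–64.
The product is the template from position 25 through 64 (40 bp).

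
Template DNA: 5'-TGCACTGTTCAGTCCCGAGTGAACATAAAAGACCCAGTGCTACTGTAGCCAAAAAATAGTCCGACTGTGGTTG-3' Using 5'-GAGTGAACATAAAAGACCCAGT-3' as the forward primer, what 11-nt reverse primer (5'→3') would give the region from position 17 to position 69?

The product's 3' end on the top strand is position 69.
The reverse primer anneals to the top strand over positions 59–69, i.e. to GTCCGACTGTG.
Its sequence written 5'→3' is the reverse complement: CACAGTCGGAC.

5'-CACAGTCGGAC-3'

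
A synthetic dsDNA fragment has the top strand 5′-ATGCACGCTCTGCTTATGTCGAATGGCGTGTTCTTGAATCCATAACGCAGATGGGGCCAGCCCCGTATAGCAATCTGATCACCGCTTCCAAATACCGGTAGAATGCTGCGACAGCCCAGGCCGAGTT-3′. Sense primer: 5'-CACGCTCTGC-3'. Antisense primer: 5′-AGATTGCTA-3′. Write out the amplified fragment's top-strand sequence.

Scanning the template, CACGCTCTGC occurs at positions 4–13; this primer anneals to the bottom strand there with its 3' end pointing downstream.
Reverse complement of the reverse primer: TAGCAATCT. This occurs on the top strand at positions 68–76.
The product is the template from position 4 through 76 (73 bp).

5'-CACGCTCTGCTTATGTCGAATGGCGTGTTCTTGAATCCATAACGCAGATGGGGCCAGCCCCGTATAGCAATCT-3'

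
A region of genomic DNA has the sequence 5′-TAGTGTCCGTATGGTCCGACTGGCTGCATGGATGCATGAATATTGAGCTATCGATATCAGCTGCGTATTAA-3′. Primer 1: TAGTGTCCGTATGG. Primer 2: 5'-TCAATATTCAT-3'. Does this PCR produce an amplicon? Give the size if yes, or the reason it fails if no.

Yes — a 46 bp product.

Primer 1 (TAGTGTCCGTATGG) matches the top strand at positions 1–14; it acts as a forward primer.
Primer 2's reverse complement is ATGAATATTGA, matching the top strand at positions 36–46; it acts as a reverse primer.
The 3' ends face each other across positions 1–46, giving a 46 bp product.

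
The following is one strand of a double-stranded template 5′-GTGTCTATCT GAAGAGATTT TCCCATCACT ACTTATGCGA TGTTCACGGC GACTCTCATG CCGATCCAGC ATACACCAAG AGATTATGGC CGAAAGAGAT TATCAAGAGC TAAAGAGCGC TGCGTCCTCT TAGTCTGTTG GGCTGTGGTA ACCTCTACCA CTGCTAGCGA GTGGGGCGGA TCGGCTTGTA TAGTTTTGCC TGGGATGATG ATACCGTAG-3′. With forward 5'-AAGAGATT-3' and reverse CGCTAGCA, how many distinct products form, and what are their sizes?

Three products: 158 bp, 92 bp, 76 bp

The forward primer AAGAGATT matches the top strand at positions 12–19, 78–85, 94–101.
The reverse primer's reverse complement is TGCTAGCG, matching at positions 162–169.
Each forward site pairs with the reverse site to give a product ending at position 169: sizes 158, 92, 76 bp.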